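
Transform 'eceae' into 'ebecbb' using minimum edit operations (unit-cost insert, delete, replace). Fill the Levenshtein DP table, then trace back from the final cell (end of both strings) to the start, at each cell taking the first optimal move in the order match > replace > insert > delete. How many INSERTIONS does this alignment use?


Edit distance = 4. Backtracking from cell (5, 6) with preference match > replace > insert > delete,
then listing the resulting alignment 'eceae' -> 'ebecbb' left to right:
  Step 1: keep 'e'
  Step 2: replace c->b
  Step 3: keep 'e'
  Step 4: insert 'c' [insertion #1]
  Step 5: replace a->b
  Step 6: replace e->b
Total insertions: 1

1


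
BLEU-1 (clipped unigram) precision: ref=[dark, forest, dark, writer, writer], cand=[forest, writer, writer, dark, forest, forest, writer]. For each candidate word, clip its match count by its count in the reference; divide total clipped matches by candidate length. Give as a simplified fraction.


Reference word counts: {'dark': 2, 'forest': 1, 'writer': 2}
Checking each candidate word (with clipping):
  'forest' -> in reference (ref count 1, used 1/1) -> match (matches: 1)
  'writer' -> in reference (ref count 2, used 1/2) -> match (matches: 2)
  'writer' -> in reference (ref count 2, used 2/2) -> match (matches: 3)
  'dark' -> in reference (ref count 2, used 1/2) -> match (matches: 4)
  'forest' -> ref count 1 already used up (1/1) -> clipped, no match (matches: 4)
  'forest' -> ref count 1 already used up (1/1) -> clipped, no match (matches: 4)
  'writer' -> ref count 2 already used up (2/2) -> clipped, no match (matches: 4)
Clipped matches: 4, Candidate length: 7
Precision = 4/7

4/7


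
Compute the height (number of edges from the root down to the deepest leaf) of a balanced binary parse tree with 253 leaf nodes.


In a balanced binary tree with n leaves the deepest leaf is ceil(log2(n)) edges below the root.
log2(253) = 7.9830
ceil(7.9830) = 8
height (edges) = 8

8


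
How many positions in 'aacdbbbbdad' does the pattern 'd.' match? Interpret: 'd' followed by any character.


Pattern: d. means 'd' followed by any character.
Scanning 'aacdbbbbdad' position-by-position:
  Pos 0: window 'aa' -> no
  Pos 1: window 'ac' -> no
  Pos 2: window 'cd' -> no
  Pos 3: window 'db' -> MATCH
  Pos 4: window 'bb' -> no
  Pos 5: window 'bb' -> no
  Pos 6: window 'bb' -> no
  Pos 7: window 'bd' -> no
  Pos 8: window 'da' -> MATCH
  Pos 9: window 'ad' -> no
  Pos 10: window 'd' -> no
Total matches: 2

2


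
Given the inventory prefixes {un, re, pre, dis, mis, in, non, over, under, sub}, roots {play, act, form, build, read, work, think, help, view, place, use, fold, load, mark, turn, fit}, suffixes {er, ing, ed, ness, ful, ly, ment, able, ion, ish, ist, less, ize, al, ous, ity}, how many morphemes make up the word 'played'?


Segmenting 'played' against the inventory:
  'play' -> root (morpheme 1)
  'ed' -> suffix (morpheme 2)
Total morphemes: 2

2


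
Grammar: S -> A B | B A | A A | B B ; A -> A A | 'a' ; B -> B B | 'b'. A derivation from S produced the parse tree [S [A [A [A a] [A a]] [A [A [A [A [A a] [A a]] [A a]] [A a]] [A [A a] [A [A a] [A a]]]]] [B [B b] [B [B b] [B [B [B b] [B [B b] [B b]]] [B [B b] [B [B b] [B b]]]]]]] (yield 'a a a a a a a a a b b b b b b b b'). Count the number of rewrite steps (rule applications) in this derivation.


Every bracketed nonterminal node [X ...] in the tree is produced by exactly one rule application.
Reading the tree off as a leftmost derivation:
  Step 1: S  =>  A B   (applied S -> A B)
  Step 2: A B  =>  A A B   (applied A -> A A)
  Step 3: A A B  =>  A A A B   (applied A -> A A)
  Step 4: A A A B  =>  a A A B   (applied A -> a)
  Step 5: a A A B  =>  a a A B   (applied A -> a)
  Step 6: a a A B  =>  a a A A B   (applied A -> A A)
  Step 7: a a A A B  =>  a a A A A B   (applied A -> A A)
  Step 8: a a A A A B  =>  a a A A A A B   (applied A -> A A)
  Step 9: a a A A A A B  =>  a a A A A A A B   (applied A -> A A)
  Step 10: a a A A A A A B  =>  a a a A A A A B   (applied A -> a)
  Step 11: a a a A A A A B  =>  a a a a A A A B   (applied A -> a)
  Step 12: a a a a A A A B  =>  a a a a a A A B   (applied A -> a)
  Step 13: a a a a a A A B  =>  a a a a a a A B   (applied A -> a)
  Step 14: a a a a a a A B  =>  a a a a a a A A B   (applied A -> A A)
  Step 15: a a a a a a A A B  =>  a a a a a a a A B   (applied A -> a)
  Step 16: a a a a a a a A B  =>  a a a a a a a A A B   (applied A -> A A)
  Step 17: a a a a a a a A A B  =>  a a a a a a a a A B   (applied A -> a)
  Step 18: a a a a a a a a A B  =>  a a a a a a a a a B   (applied A -> a)
  Step 19: a a a a a a a a a B  =>  a a a a a a a a a B B   (applied B -> B B)
  Step 20: a a a a a a a a a B B  =>  a a a a a a a a a b B   (applied B -> b)
  Step 21: a a a a a a a a a b B  =>  a a a a a a a a a b B B   (applied B -> B B)
  Step 22: a a a a a a a a a b B B  =>  a a a a a a a a a b b B   (applied B -> b)
  Step 23: a a a a a a a a a b b B  =>  a a a a a a a a a b b B B   (applied B -> B B)
  Step 24: a a a a a a a a a b b B B  =>  a a a a a a a a a b b B B B   (applied B -> B B)
  Step 25: a a a a a a a a a b b B B B  =>  a a a a a a a a a b b b B B   (applied B -> b)
  Step 26: a a a a a a a a a b b b B B  =>  a a a a a a a a a b b b B B B   (applied B -> B B)
  Step 27: a a a a a a a a a b b b B B B  =>  a a a a a a a a a b b b b B B   (applied B -> b)
  Step 28: a a a a a a a a a b b b b B B  =>  a a a a a a a a a b b b b b B   (applied B -> b)
  Step 29: a a a a a a a a a b b b b b B  =>  a a a a a a a a a b b b b b B B   (applied B -> B B)
  Step 30: a a a a a a a a a b b b b b B B  =>  a a a a a a a a a b b b b b b B   (applied B -> b)
  Step 31: a a a a a a a a a b b b b b b B  =>  a a a a a a a a a b b b b b b B B   (applied B -> B B)
  Step 32: a a a a a a a a a b b b b b b B B  =>  a a a a a a a a a b b b b b b b B   (applied B -> b)
  Step 33: a a a a a a a a a b b b b b b b B  =>  a a a a a a a a a b b b b b b b b   (applied B -> b)
Final yield: a a a a a a a a a b b b b b b b b
Total rewrite steps: 33

33


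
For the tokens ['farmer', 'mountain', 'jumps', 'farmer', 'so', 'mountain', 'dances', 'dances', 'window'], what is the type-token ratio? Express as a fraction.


Tokens: 9
Unique types: ('dances', 'farmer', 'jumps', 'mountain', 'so', 'window') = 6
TTR = 6/9
Simplify: divide both by 3 -> 2/3
TTR = 2/3

2/3


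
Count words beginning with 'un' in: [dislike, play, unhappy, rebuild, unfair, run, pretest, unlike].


Checking each word for prefix 'un':
  'dislike' -> no (count: 0)
  'play' -> no (count: 0)
  'unhappy' -> YES, starts with 'un' (count: 1)
  'rebuild' -> no (count: 1)
  'unfair' -> YES, starts with 'un' (count: 2)
  'run' -> no (count: 2)
  'pretest' -> no (count: 2)
  'unlike' -> YES, starts with 'un' (count: 3)
Total with prefix 'un': 3

3


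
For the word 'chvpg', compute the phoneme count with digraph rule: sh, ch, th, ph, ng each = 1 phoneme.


Parsing 'chvpg' greedily, digraphs first:
  'ch' -> digraph (1 consonant phoneme) (phonemes so far: 1)
  'v' -> consonant phoneme (phonemes so far: 2)
  'p' -> consonant phoneme (phonemes so far: 3)
  'g' -> consonant phoneme (phonemes so far: 4)
Total phonemes: 4

4


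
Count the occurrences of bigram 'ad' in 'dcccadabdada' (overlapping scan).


Scanning 'dcccadabdada' for bigram 'ad':
  Position 0: 'dc' -> no
  Position 1: 'cc' -> no
  Position 2: 'cc' -> no
  Position 3: 'ca' -> no
  Position 4: 'ad' -> MATCH
  Position 5: 'da' -> no
  Position 6: 'ab' -> no
  Position 7: 'bd' -> no
  Position 8: 'da' -> no
  Position 9: 'ad' -> MATCH
  Position 10: 'da' -> no
Total matches: 2

2


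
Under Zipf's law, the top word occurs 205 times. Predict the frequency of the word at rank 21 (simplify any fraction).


Zipf's law: freq(rank) = f1 / rank
f1 = 205, rank = 21
freq = 205 / 21
GCD(205, 21) = 1
Simplified: 205/21

205/21


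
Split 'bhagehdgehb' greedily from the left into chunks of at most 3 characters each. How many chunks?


'bhagehdgehb' has 11 characters.
Chunking with max size 3:
  Chunk 1: 'bha' (positions 0-2)
  Chunk 2: 'geh' (positions 3-5)
  Chunk 3: 'dge' (positions 6-8)
  Chunk 4: 'hb' (positions 9-10)
Total chunks: ceil(11 / 3) = 4

4


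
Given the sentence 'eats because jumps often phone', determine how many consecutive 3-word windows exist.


Word trigrams from [5] words:
  Trigram 1: (eats because jumps)
  Trigram 2: (because jumps often)
  Trigram 3: (jumps often phone)
Total word trigrams: 5 - 2 = 3

3


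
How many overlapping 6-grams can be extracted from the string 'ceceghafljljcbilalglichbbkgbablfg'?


String 'ceceghafljljcbilalglichbbkgbablfg' has length L = 33.
Number of overlapping n-grams = L - n + 1
Substituting: 33 - 6 + 1 = 28

28


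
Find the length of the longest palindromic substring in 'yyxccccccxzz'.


Scanning 'yyxccccccxzz' for palindromic substrings.
Substring at positions 2-9: 'xccccccx'.
Check: reverse('xccccccx') = 'xccccccx' -> palindrome confirmed.
Neighbouring characters ('y' / 'z') break symmetry, so it cannot extend further.
No longer palindromic substring exists; longest length = 8

8


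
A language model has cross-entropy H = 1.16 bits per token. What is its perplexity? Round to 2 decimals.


Perplexity formula: PP = 2^H
H = 1.16
PP = 2^1.16
Decompose: 2^1.16 = 2^1 * 2^0.16
2^1 = 2, 2^0.16 ~ 1.1172871
PP ~ 2 * 1.1172871 = 2.2345742
Rounded to 2 decimals: 2.23

2.23


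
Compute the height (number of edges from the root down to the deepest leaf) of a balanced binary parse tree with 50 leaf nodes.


In a balanced binary tree with n leaves the deepest leaf is ceil(log2(n)) edges below the root.
log2(50) = 5.6439
ceil(5.6439) = 6
height (edges) = 6

6


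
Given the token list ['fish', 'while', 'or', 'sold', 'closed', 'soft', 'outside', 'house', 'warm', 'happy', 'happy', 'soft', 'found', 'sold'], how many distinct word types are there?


Listing all tokens and tracking unique types:
  Token 1: 'fish' -> NEW (unique so far: 1)
  Token 2: 'while' -> NEW (unique so far: 2)
  Token 3: 'or' -> NEW (unique so far: 3)
  Token 4: 'sold' -> NEW (unique so far: 4)
  Token 5: 'closed' -> NEW (unique so far: 5)
  Token 6: 'soft' -> NEW (unique so far: 6)
  Token 7: 'outside' -> NEW (unique so far: 7)
  Token 8: 'house' -> NEW (unique so far: 8)
  Token 9: 'warm' -> NEW (unique so far: 9)
  Token 10: 'happy' -> NEW (unique so far: 10)
  Token 11: 'happy' -> duplicate (unique so far: 10)
  Token 12: 'soft' -> duplicate (unique so far: 10)
  Token 13: 'found' -> NEW (unique so far: 11)
  Token 14: 'sold' -> duplicate (unique so far: 11)
Unique types: ('closed', 'fish', 'found', 'happy', 'house', 'or', 'outside', 'soft', 'sold', 'warm', 'while')
Vocabulary size: 11

11


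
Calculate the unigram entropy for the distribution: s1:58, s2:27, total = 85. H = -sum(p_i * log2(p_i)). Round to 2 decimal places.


Computing entropy H = -sum(p_i * log2(p_i)):
  s1: p = 58/85 = 0.6824, -p*log2(p) = 0.3763
  s2: p = 27/85 = 0.3176, -p*log2(p) = 0.5255
H = sum of terms = 0.9018
Rounded to 2 decimals: 0.90

0.90


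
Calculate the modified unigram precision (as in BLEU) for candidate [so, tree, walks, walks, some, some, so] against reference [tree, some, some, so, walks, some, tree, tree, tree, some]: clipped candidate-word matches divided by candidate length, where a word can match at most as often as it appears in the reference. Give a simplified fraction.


Reference word counts: {'so': 1, 'some': 4, 'tree': 4, 'walks': 1}
Checking each candidate word (with clipping):
  'so' -> in reference (ref count 1, used 1/1) -> match (matches: 1)
  'tree' -> in reference (ref count 4, used 1/4) -> match (matches: 2)
  'walks' -> in reference (ref count 1, used 1/1) -> match (matches: 3)
  'walks' -> ref count 1 already used up (1/1) -> clipped, no match (matches: 3)
  'some' -> in reference (ref count 4, used 1/4) -> match (matches: 4)
  'some' -> in reference (ref count 4, used 2/4) -> match (matches: 5)
  'so' -> ref count 1 already used up (1/1) -> clipped, no match (matches: 5)
Clipped matches: 5, Candidate length: 7
Precision = 5/7

5/7


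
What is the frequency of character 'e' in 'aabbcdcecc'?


Scanning 'aabbcdcecc' for 'e':
  Position 7: 'e' -> MATCH (count: 1)
Total occurrences of 'e': 1

1


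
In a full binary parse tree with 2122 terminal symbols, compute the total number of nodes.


Leaf nodes (terminals): 2122
Internal nodes = n - 1 = 2122 - 1 = 2121
Total = leaves + internal = 2122 + 2121 = 4243

4243


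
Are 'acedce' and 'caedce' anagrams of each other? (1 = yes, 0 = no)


Sort characters of 'acedce': 'accdee'
Sort characters of 'caedce': 'accdee'
Sorted forms match -> they ARE anagrams
Result: 1

1


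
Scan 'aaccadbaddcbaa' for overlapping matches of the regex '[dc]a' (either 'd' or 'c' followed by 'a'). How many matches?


Pattern: [dc]a means either 'd' or 'c' followed by 'a'.
Scanning 'aaccadbaddcbaa' position-by-position:
  Pos 0: window 'aa' -> no
  Pos 1: window 'ac' -> no
  Pos 2: window 'cc' -> no
  Pos 3: window 'ca' -> MATCH
  Pos 4: window 'ad' -> no
  Pos 5: window 'db' -> no
  Pos 6: window 'ba' -> no
  Pos 7: window 'ad' -> no
  Pos 8: window 'dd' -> no
  Pos 9: window 'dc' -> no
  Pos 10: window 'cb' -> no
  Pos 11: window 'ba' -> no
  Pos 12: window 'aa' -> no
  Pos 13: window 'a' -> no
Total matches: 1

1


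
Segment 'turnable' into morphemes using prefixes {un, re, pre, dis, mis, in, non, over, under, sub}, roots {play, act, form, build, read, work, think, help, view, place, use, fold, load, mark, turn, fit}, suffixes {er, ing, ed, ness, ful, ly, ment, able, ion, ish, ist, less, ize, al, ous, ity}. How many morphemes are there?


Segmenting 'turnable' against the inventory:
  'turn' -> root (morpheme 1)
  'able' -> suffix (morpheme 2)
Total morphemes: 2

2


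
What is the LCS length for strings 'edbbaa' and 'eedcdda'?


DP table for LCS of 'edbbaa' and 'eedcdda':
       e  e  d  c  d  d  a
    0  0  0  0  0  0  0  0
  e 0  1  1  1  1  1  1  1
  d 0  1  1  2  2  2  2  2
  b 0  1  1  2  2  2  2  2
  b 0  1  1  2  2  2  2  2
  a 0  1  1  2  2  2  2  3
  a 0  1  1  2  2  2  2  3
LCS: 'eda'
LCS length = 3

3


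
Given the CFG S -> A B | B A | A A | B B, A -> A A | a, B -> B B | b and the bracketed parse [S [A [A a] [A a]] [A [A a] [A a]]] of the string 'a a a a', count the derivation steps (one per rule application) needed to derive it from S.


Every bracketed nonterminal node [X ...] in the tree is produced by exactly one rule application.
Reading the tree off as a leftmost derivation:
  Step 1: S  =>  A A   (applied S -> A A)
  Step 2: A A  =>  A A A   (applied A -> A A)
  Step 3: A A A  =>  a A A   (applied A -> a)
  Step 4: a A A  =>  a a A   (applied A -> a)
  Step 5: a a A  =>  a a A A   (applied A -> A A)
  Step 6: a a A A  =>  a a a A   (applied A -> a)
  Step 7: a a a A  =>  a a a a   (applied A -> a)
Final yield: a a a a
Total rewrite steps: 7

7


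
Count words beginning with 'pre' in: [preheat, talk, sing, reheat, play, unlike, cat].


Checking each word for prefix 'pre':
  'preheat' -> YES, starts with 'pre' (count: 1)
  'talk' -> no (count: 1)
  'sing' -> no (count: 1)
  'reheat' -> no (count: 1)
  'play' -> no (count: 1)
  'unlike' -> no (count: 1)
  'cat' -> no (count: 1)
Total with prefix 'pre': 1

1


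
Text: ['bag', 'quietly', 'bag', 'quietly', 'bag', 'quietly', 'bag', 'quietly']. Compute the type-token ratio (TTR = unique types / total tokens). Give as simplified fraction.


Tokens: 8
Unique types: ('bag', 'quietly') = 2
TTR = 2/8
Simplify: divide both by 2 -> 1/4
TTR = 1/4

1/4


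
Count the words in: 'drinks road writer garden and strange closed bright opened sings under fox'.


Counting words by splitting on spaces:
  Word 1: 'drinks'
  Word 2: 'road'
  Word 3: 'writer'
  Word 4: 'garden'
  Word 5: 'and'
  Word 6: 'strange'
  Word 7: 'closed'
  Word 8: 'bright'
  Word 9: 'opened'
  Word 10: 'sings'
  Word 11: 'under'
  Word 12: 'fox'
Total words: 12

12


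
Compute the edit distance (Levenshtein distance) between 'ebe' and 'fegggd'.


Building DP table for s1='ebe' (len 3) and s2='fegggd' (len 6):
       f  e  g  g  g  d
    0  1  2  3  4  5  6
  e 1  1  1  2  3  4  5
  b 2  2  2  2  3  4  5
  e 3  3  2  3  3  4  5
Edit distance = dp[3][6] = 5

5


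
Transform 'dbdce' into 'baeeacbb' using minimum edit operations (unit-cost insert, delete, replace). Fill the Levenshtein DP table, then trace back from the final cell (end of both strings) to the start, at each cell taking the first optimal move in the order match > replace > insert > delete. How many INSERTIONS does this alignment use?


Edit distance = 7. Backtracking from cell (5, 8) with preference match > replace > insert > delete,
then listing the resulting alignment 'dbdce' -> 'baeeacbb' left to right:
  Step 1: insert 'b' [insertion #1]
  Step 2: insert 'a' [insertion #2]
  Step 3: replace d->e
  Step 4: replace b->e
  Step 5: replace d->a
  Step 6: keep 'c'
  Step 7: insert 'b' [insertion #3]
  Step 8: replace e->b
Total insertions: 3

3


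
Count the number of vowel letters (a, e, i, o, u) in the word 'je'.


Scanning each character of 'je':
  Position 1: 'j' -> consonant (running count: 0)
  Position 2: 'e' -> vowel (running count: 1)
Total vowels: 1

1


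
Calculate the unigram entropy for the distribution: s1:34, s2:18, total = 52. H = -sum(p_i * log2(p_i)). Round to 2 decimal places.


Computing entropy H = -sum(p_i * log2(p_i)):
  s1: p = 34/52 = 0.6538, -p*log2(p) = 0.4008
  s2: p = 18/52 = 0.3462, -p*log2(p) = 0.5298
H = sum of terms = 0.9306
Rounded to 2 decimals: 0.93

0.93


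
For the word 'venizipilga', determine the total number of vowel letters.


Scanning each character of 'venizipilga':
  Position 1: 'v' -> consonant (running count: 0)
  Position 2: 'e' -> vowel (running count: 1)
  Position 3: 'n' -> consonant (running count: 1)
  Position 4: 'i' -> vowel (running count: 2)
  Position 5: 'z' -> consonant (running count: 2)
  Position 6: 'i' -> vowel (running count: 3)
  Position 7: 'p' -> consonant (running count: 3)
  Position 8: 'i' -> vowel (running count: 4)
  Position 9: 'l' -> consonant (running count: 4)
  Position 10: 'g' -> consonant (running count: 4)
  Position 11: 'a' -> vowel (running count: 5)
Total vowels: 5

5


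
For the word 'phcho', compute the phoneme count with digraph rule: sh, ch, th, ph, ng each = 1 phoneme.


Parsing 'phcho' greedily, digraphs first:
  'ph' -> digraph (1 consonant phoneme) (phonemes so far: 1)
  'ch' -> digraph (1 consonant phoneme) (phonemes so far: 2)
  'o' -> vowel phoneme (phonemes so far: 3)
Total phonemes: 3

3


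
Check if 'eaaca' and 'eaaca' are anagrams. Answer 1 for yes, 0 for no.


Sort characters of 'eaaca': 'aaace'
Sort characters of 'eaaca': 'aaace'
Sorted forms match -> they ARE anagrams
Result: 1

1


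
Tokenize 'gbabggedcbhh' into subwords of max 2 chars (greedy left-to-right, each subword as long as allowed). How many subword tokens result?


'gbabggedcbhh' has 12 characters.
Chunking with max size 2:
  Chunk 1: 'gb' (positions 0-1)
  Chunk 2: 'ab' (positions 2-3)
  Chunk 3: 'gg' (positions 4-5)
  Chunk 4: 'ed' (positions 6-7)
  Chunk 5: 'cb' (positions 8-9)
  Chunk 6: 'hh' (positions 10-11)
Total chunks: ceil(12 / 2) = 6

6


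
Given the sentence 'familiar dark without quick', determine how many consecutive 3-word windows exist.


Word trigrams from [4] words:
  Trigram 1: (familiar dark without)
  Trigram 2: (dark without quick)
Total word trigrams: 4 - 2 = 2

2


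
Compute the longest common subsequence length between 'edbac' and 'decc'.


DP table for LCS of 'edbac' and 'decc':
       d  e  c  c
    0  0  0  0  0
  e 0  0  1  1  1
  d 0  1  1  1  1
  b 0  1  1  1  1
  a 0  1  1  1  1
  c 0  1  1  2  2
LCS: 'ec'
LCS length = 2

2


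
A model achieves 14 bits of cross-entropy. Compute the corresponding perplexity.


Perplexity formula: PP = 2^H
H = 14
PP = 2^14
PP = 2^14 = 16384

16384


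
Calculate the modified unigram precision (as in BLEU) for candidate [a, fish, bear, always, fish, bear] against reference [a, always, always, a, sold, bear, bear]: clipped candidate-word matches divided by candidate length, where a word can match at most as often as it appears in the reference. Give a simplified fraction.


Reference word counts: {'a': 2, 'always': 2, 'bear': 2, 'sold': 1}
Checking each candidate word (with clipping):
  'a' -> in reference (ref count 2, used 1/2) -> match (matches: 1)
  'fish' -> not in reference -> no match (matches: 1)
  'bear' -> in reference (ref count 2, used 1/2) -> match (matches: 2)
  'always' -> in reference (ref count 2, used 1/2) -> match (matches: 3)
  'fish' -> not in reference -> no match (matches: 3)
  'bear' -> in reference (ref count 2, used 2/2) -> match (matches: 4)
Clipped matches: 4, Candidate length: 6
Precision = 4/6 = 2/3

2/3


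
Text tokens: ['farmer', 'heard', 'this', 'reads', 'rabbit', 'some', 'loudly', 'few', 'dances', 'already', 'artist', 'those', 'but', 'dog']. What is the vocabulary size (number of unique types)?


Listing all tokens and tracking unique types:
  Token 1: 'farmer' -> NEW (unique so far: 1)
  Token 2: 'heard' -> NEW (unique so far: 2)
  Token 3: 'this' -> NEW (unique so far: 3)
  Token 4: 'reads' -> NEW (unique so far: 4)
  Token 5: 'rabbit' -> NEW (unique so far: 5)
  Token 6: 'some' -> NEW (unique so far: 6)
  Token 7: 'loudly' -> NEW (unique so far: 7)
  Token 8: 'few' -> NEW (unique so far: 8)
  Token 9: 'dances' -> NEW (unique so far: 9)
  Token 10: 'already' -> NEW (unique so far: 10)
  Token 11: 'artist' -> NEW (unique so far: 11)
  Token 12: 'those' -> NEW (unique so far: 12)
  Token 13: 'but' -> NEW (unique so far: 13)
  Token 14: 'dog' -> NEW (unique so far: 14)
Unique types: ('already', 'artist', 'but', 'dances', 'dog', 'farmer', 'few', 'heard', 'loudly', 'rabbit', 'reads', 'some', 'this', 'those')
Vocabulary size: 14

14


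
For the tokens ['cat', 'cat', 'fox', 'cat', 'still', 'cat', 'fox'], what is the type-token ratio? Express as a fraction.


Tokens: 7
Unique types: ('cat', 'fox', 'still') = 3
TTR = 3/7
Already in lowest terms.

3/7


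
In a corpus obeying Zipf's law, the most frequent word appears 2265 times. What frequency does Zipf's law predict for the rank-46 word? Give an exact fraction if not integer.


Zipf's law: freq(rank) = f1 / rank
f1 = 2265, rank = 46
freq = 2265 / 46
GCD(2265, 46) = 1
Simplified: 2265/46

2265/46


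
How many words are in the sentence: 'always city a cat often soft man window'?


Counting words by splitting on spaces:
  Word 1: 'always'
  Word 2: 'city'
  Word 3: 'a'
  Word 4: 'cat'
  Word 5: 'often'
  Word 6: 'soft'
  Word 7: 'man'
  Word 8: 'window'
Total words: 8

8


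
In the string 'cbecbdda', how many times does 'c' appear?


Scanning 'cbecbdda' for 'c':
  Position 0: 'c' -> MATCH (count: 1)
  Position 3: 'c' -> MATCH (count: 2)
Total occurrences of 'c': 2

2


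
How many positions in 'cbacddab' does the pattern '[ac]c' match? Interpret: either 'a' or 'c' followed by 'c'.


Pattern: [ac]c means either 'a' or 'c' followed by 'c'.
Scanning 'cbacddab' position-by-position:
  Pos 0: window 'cb' -> no
  Pos 1: window 'ba' -> no
  Pos 2: window 'ac' -> MATCH
  Pos 3: window 'cd' -> no
  Pos 4: window 'dd' -> no
  Pos 5: window 'da' -> no
  Pos 6: window 'ab' -> no
  Pos 7: window 'b' -> no
Total matches: 1

1


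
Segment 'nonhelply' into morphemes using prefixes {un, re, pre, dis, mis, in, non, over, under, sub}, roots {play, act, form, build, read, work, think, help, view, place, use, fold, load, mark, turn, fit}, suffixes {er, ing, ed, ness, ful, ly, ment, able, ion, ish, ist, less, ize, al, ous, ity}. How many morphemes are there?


Segmenting 'nonhelply' against the inventory:
  'non' -> prefix (morpheme 1)
  'help' -> root (morpheme 2)
  'ly' -> suffix (morpheme 3)
Total morphemes: 3

3


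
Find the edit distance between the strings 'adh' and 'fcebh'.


Building DP table for s1='adh' (len 3) and s2='fcebh' (len 5):
       f  c  e  b  h
    0  1  2  3  4  5
  a 1  1  2  3  4  5
  d 2  2  2  3  4  5
  h 3  3  3  3  4  4
Edit distance = dp[3][5] = 4

4


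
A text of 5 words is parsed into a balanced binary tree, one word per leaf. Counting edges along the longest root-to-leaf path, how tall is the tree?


In a balanced binary tree with n leaves the deepest leaf is ceil(log2(n)) edges below the root.
log2(5) = 2.3219
ceil(2.3219) = 3
height (edges) = 3

3


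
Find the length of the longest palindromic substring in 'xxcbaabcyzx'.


Scanning 'xxcbaabcyzx' for palindromic substrings.
Substring at positions 2-7: 'cbaabc'.
Check: reverse('cbaabc') = 'cbaabc' -> palindrome confirmed.
Neighbouring characters ('x' / 'y') break symmetry, so it cannot extend further.
No longer palindromic substring exists; longest length = 6

6


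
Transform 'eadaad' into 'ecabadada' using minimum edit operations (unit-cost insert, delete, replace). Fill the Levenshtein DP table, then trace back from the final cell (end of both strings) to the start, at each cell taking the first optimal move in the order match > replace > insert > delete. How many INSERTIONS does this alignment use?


Edit distance = 4. Backtracking from cell (6, 9) with preference match > replace > insert > delete,
then listing the resulting alignment 'eadaad' -> 'ecabadada' left to right:
  Step 1: keep 'e'
  Step 2: insert 'c' [insertion #1]
  Step 3: keep 'a'
  Step 4: replace d->b
  Step 5: keep 'a'
  Step 6: insert 'd' [insertion #2]
  Step 7: keep 'a'
  Step 8: keep 'd'
  Step 9: insert 'a' [insertion #3]
Total insertions: 3

3


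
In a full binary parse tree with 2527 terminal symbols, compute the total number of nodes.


Leaf nodes (terminals): 2527
Internal nodes = n - 1 = 2527 - 1 = 2526
Total = leaves + internal = 2527 + 2526 = 5053

5053


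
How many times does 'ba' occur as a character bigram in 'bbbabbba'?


Scanning 'bbbabbba' for bigram 'ba':
  Position 0: 'bb' -> no
  Position 1: 'bb' -> no
  Position 2: 'ba' -> MATCH
  Position 3: 'ab' -> no
  Position 4: 'bb' -> no
  Position 5: 'bb' -> no
  Position 6: 'ba' -> MATCH
Total matches: 2

2


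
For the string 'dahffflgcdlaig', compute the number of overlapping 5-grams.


String 'dahffflgcdlaig' has length L = 14.
Number of overlapping n-grams = L - n + 1
Substituting: 14 - 5 + 1 = 10

10


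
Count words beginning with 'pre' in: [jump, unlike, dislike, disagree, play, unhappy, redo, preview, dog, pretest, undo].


Checking each word for prefix 'pre':
  'jump' -> no (count: 0)
  'unlike' -> no (count: 0)
  'dislike' -> no (count: 0)
  'disagree' -> no (count: 0)
  'play' -> no (count: 0)
  'unhappy' -> no (count: 0)
  'redo' -> no (count: 0)
  'preview' -> YES, starts with 'pre' (count: 1)
  'dog' -> no (count: 1)
  'pretest' -> YES, starts with 'pre' (count: 2)
  'undo' -> no (count: 2)
Total with prefix 'pre': 2

2


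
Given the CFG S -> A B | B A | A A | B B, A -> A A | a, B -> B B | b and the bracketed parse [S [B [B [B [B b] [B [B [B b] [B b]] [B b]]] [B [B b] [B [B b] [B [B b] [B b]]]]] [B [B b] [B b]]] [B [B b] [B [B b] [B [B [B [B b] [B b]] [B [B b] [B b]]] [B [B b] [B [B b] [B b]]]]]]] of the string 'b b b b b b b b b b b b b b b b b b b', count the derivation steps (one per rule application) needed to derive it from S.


Every bracketed nonterminal node [X ...] in the tree is produced by exactly one rule application.
Reading the tree off as a leftmost derivation:
  Step 1: S  =>  B B   (applied S -> B B)
  Step 2: B B  =>  B B B   (applied B -> B B)
  Step 3: B B B  =>  B B B B   (applied B -> B B)
  Step 4: B B B B  =>  B B B B B   (applied B -> B B)
  Step 5: B B B B B  =>  b B B B B   (applied B -> b)
  Step 6: b B B B B  =>  b B B B B B   (applied B -> B B)
  Step 7: b B B B B B  =>  b B B B B B B   (applied B -> B B)
  Step 8: b B B B B B B  =>  b b B B B B B   (applied B -> b)
  Step 9: b b B B B B B  =>  b b b B B B B   (applied B -> b)
  Step 10: b b b B B B B  =>  b b b b B B B   (applied B -> b)
  Step 11: b b b b B B B  =>  b b b b B B B B   (applied B -> B B)
  Step 12: b b b b B B B B  =>  b b b b b B B B   (applied B -> b)
  Step 13: b b b b b B B B  =>  b b b b b B B B B   (applied B -> B B)
  Step 14: b b b b b B B B B  =>  b b b b b b B B B   (applied B -> b)
  Step 15: b b b b b b B B B  =>  b b b b b b B B B B   (applied B -> B B)
  Step 16: b b b b b b B B B B  =>  b b b b b b b B B B   (applied B -> b)
  Step 17: b b b b b b b B B B  =>  b b b b b b b b B B   (applied B -> b)
  Step 18: b b b b b b b b B B  =>  b b b b b b b b B B B   (applied B -> B B)
  Step 19: b b b b b b b b B B B  =>  b b b b b b b b b B B   (applied B -> b)
  Step 20: b b b b b b b b b B B  =>  b b b b b b b b b b B   (applied B -> b)
  Step 21: b b b b b b b b b b B  =>  b b b b b b b b b b B B   (applied B -> B B)
  Step 22: b b b b b b b b b b B B  =>  b b b b b b b b b b b B   (applied B -> b)
  Step 23: b b b b b b b b b b b B  =>  b b b b b b b b b b b B B   (applied B -> B B)
  Step 24: b b b b b b b b b b b B B  =>  b b b b b b b b b b b b B   (applied B -> b)
  Step 25: b b b b b b b b b b b b B  =>  b b b b b b b b b b b b B B   (applied B -> B B)
  Step 26: b b b b b b b b b b b b B B  =>  b b b b b b b b b b b b B B B   (applied B -> B B)
  Step 27: b b b b b b b b b b b b B B B  =>  b b b b b b b b b b b b B B B B   (applied B -> B B)
  Step 28: b b b b b b b b b b b b B B B B  =>  b b b b b b b b b b b b b B B B   (applied B -> b)
  Step 29: b b b b b b b b b b b b b B B B  =>  b b b b b b b b b b b b b b B B   (applied B -> b)
  Step 30: b b b b b b b b b b b b b b B B  =>  b b b b b b b b b b b b b b B B B   (applied B -> B B)
  Step 31: b b b b b b b b b b b b b b B B B  =>  b b b b b b b b b b b b b b b B B   (applied B -> b)
  Step 32: b b b b b b b b b b b b b b b B B  =>  b b b b b b b b b b b b b b b b B   (applied B -> b)
  Step 33: b b b b b b b b b b b b b b b b B  =>  b b b b b b b b b b b b b b b b B B   (applied B -> B B)
  Step 34: b b b b b b b b b b b b b b b b B B  =>  b b b b b b b b b b b b b b b b b B   (applied B -> b)
  Step 35: b b b b b b b b b b b b b b b b b B  =>  b b b b b b b b b b b b b b b b b B B   (applied B -> B B)
  Step 36: b b b b b b b b b b b b b b b b b B B  =>  b b b b b b b b b b b b b b b b b b B   (applied B -> b)
  Step 37: b b b b b b b b b b b b b b b b b b B  =>  b b b b b b b b b b b b b b b b b b b   (applied B -> b)
Final yield: b b b b b b b b b b b b b b b b b b b
Total rewrite steps: 37

37


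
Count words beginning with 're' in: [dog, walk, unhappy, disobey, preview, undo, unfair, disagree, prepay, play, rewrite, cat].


Checking each word for prefix 're':
  'dog' -> no (count: 0)
  'walk' -> no (count: 0)
  'unhappy' -> no (count: 0)
  'disobey' -> no (count: 0)
  'preview' -> no (count: 0)
  'undo' -> no (count: 0)
  'unfair' -> no (count: 0)
  'disagree' -> no (count: 0)
  'prepay' -> no (count: 0)
  'play' -> no (count: 0)
  'rewrite' -> YES, starts with 're' (count: 1)
  'cat' -> no (count: 1)
Total with prefix 're': 1

1


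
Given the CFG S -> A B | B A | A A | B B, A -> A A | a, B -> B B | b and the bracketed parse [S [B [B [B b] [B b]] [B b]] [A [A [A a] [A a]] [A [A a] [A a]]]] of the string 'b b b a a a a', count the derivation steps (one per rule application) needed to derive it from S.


Every bracketed nonterminal node [X ...] in the tree is produced by exactly one rule application.
Reading the tree off as a leftmost derivation:
  Step 1: S  =>  B A   (applied S -> B A)
  Step 2: B A  =>  B B A   (applied B -> B B)
  Step 3: B B A  =>  B B B A   (applied B -> B B)
  Step 4: B B B A  =>  b B B A   (applied B -> b)
  Step 5: b B B A  =>  b b B A   (applied B -> b)
  Step 6: b b B A  =>  b b b A   (applied B -> b)
  Step 7: b b b A  =>  b b b A A   (applied A -> A A)
  Step 8: b b b A A  =>  b b b A A A   (applied A -> A A)
  Step 9: b b b A A A  =>  b b b a A A   (applied A -> a)
  Step 10: b b b a A A  =>  b b b a a A   (applied A -> a)
  Step 11: b b b a a A  =>  b b b a a A A   (applied A -> A A)
  Step 12: b b b a a A A  =>  b b b a a a A   (applied A -> a)
  Step 13: b b b a a a A  =>  b b b a a a a   (applied A -> a)
Final yield: b b b a a a a
Total rewrite steps: 13

13


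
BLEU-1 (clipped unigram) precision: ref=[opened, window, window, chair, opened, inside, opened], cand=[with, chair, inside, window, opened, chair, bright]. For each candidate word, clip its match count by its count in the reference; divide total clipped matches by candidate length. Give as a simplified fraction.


Reference word counts: {'chair': 1, 'inside': 1, 'opened': 3, 'window': 2}
Checking each candidate word (with clipping):
  'with' -> not in reference -> no match (matches: 0)
  'chair' -> in reference (ref count 1, used 1/1) -> match (matches: 1)
  'inside' -> in reference (ref count 1, used 1/1) -> match (matches: 2)
  'window' -> in reference (ref count 2, used 1/2) -> match (matches: 3)
  'opened' -> in reference (ref count 3, used 1/3) -> match (matches: 4)
  'chair' -> ref count 1 already used up (1/1) -> clipped, no match (matches: 4)
  'bright' -> not in reference -> no match (matches: 4)
Clipped matches: 4, Candidate length: 7
Precision = 4/7

4/7


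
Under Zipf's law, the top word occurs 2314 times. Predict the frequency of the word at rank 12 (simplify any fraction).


Zipf's law: freq(rank) = f1 / rank
f1 = 2314, rank = 12
freq = 2314 / 12
GCD(2314, 12) = 2
Simplified: 1157/6

1157/6


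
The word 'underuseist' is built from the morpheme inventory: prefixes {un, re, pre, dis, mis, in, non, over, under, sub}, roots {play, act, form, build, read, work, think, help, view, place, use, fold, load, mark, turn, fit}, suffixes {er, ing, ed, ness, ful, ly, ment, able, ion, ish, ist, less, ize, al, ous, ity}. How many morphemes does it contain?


Segmenting 'underuseist' against the inventory:
  'under' -> prefix (morpheme 1)
  'use' -> root (morpheme 2)
  'ist' -> suffix (morpheme 3)
Total morphemes: 3

3


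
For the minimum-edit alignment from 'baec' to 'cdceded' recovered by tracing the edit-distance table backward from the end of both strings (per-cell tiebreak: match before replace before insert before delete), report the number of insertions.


Edit distance = 6. Backtracking from cell (4, 7) with preference match > replace > insert > delete,
then listing the resulting alignment 'baec' -> 'cdceded' left to right:
  Step 1: insert 'c' [insertion #1]
  Step 2: insert 'd' [insertion #2]
  Step 3: insert 'c' [insertion #3]
  Step 4: replace b->e
  Step 5: replace a->d
  Step 6: keep 'e'
  Step 7: replace c->d
Total insertions: 3

3


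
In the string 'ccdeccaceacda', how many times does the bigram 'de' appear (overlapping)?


Scanning 'ccdeccaceacda' for bigram 'de':
  Position 0: 'cc' -> no
  Position 1: 'cd' -> no
  Position 2: 'de' -> MATCH
  Position 3: 'ec' -> no
  Position 4: 'cc' -> no
  Position 5: 'ca' -> no
  Position 6: 'ac' -> no
  Position 7: 'ce' -> no
  Position 8: 'ea' -> no
  Position 9: 'ac' -> no
  Position 10: 'cd' -> no
  Position 11: 'da' -> no
Total matches: 1

1


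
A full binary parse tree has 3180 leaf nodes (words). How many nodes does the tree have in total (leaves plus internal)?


Leaf nodes (terminals): 3180
Internal nodes = n - 1 = 3180 - 1 = 3179
Total = leaves + internal = 3180 + 3179 = 6359

6359


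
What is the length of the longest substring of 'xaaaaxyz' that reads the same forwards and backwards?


Scanning 'xaaaaxyz' for palindromic substrings.
Substring at positions 0-5: 'xaaaax'.
Check: reverse('xaaaax') = 'xaaaax' -> palindrome confirmed.
Neighbouring characters ('-' / 'y') break symmetry, so it cannot extend further.
No longer palindromic substring exists; longest length = 6

6


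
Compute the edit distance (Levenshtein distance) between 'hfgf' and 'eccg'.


Building DP table for s1='hfgf' (len 4) and s2='eccg' (len 4):
       e  c  c  g
    0  1  2  3  4
  h 1  1  2  3  4
  f 2  2  2  3  4
  g 3  3  3  3  3
  f 4  4  4  4  4
Edit distance = dp[4][4] = 4

4


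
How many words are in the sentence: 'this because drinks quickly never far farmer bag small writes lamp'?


Counting words by splitting on spaces:
  Word 1: 'this'
  Word 2: 'because'
  Word 3: 'drinks'
  Word 4: 'quickly'
  Word 5: 'never'
  Word 6: 'far'
  Word 7: 'farmer'
  Word 8: 'bag'
  Word 9: 'small'
  Word 10: 'writes'
  Word 11: 'lamp'
Total words: 11

11


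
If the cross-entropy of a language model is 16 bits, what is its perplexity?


Perplexity formula: PP = 2^H
H = 16
PP = 2^16
PP = 2^16 = 65536

65536


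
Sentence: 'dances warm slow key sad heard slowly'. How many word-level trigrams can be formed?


Word trigrams from [7] words:
  Trigram 1: (dances warm slow)
  Trigram 2: (warm slow key)
  Trigram 3: (slow key sad)
  Trigram 4: (key sad heard)
  Trigram 5: (sad heard slowly)
Total word trigrams: 7 - 2 = 5

5


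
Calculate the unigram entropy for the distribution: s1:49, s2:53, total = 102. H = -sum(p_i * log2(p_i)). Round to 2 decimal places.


Computing entropy H = -sum(p_i * log2(p_i)):
  s1: p = 49/102 = 0.4804, -p*log2(p) = 0.5081
  s2: p = 53/102 = 0.5196, -p*log2(p) = 0.4908
H = sum of terms = 0.9989
Rounded to 2 decimals: 1.00

1.00


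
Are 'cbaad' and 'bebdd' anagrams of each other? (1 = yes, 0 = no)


Sort characters of 'cbaad': 'aabcd'
Sort characters of 'bebdd': 'bbdde'
Sorted forms differ -> they are NOT anagrams
Result: 0

0


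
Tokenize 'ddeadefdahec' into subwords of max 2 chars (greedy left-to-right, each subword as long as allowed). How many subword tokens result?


'ddeadefdahec' has 12 characters.
Chunking with max size 2:
  Chunk 1: 'dd' (positions 0-1)
  Chunk 2: 'ea' (positions 2-3)
  Chunk 3: 'de' (positions 4-5)
  Chunk 4: 'fd' (positions 6-7)
  Chunk 5: 'ah' (positions 8-9)
  Chunk 6: 'ec' (positions 10-11)
Total chunks: ceil(12 / 2) = 6

6


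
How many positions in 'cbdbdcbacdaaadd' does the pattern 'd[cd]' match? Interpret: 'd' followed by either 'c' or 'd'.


Pattern: d[cd] means 'd' followed by either 'c' or 'd'.
Scanning 'cbdbdcbacdaaadd' position-by-position:
  Pos 0: window 'cb' -> no
  Pos 1: window 'bd' -> no
  Pos 2: window 'db' -> no
  Pos 3: window 'bd' -> no
  Pos 4: window 'dc' -> MATCH
  Pos 5: window 'cb' -> no
  Pos 6: window 'ba' -> no
  Pos 7: window 'ac' -> no
  Pos 8: window 'cd' -> no
  Pos 9: window 'da' -> no
  Pos 10: window 'aa' -> no
  Pos 11: window 'aa' -> no
  Pos 12: window 'ad' -> no
  Pos 13: window 'dd' -> MATCH
  Pos 14: window 'd' -> no
Total matches: 2

2


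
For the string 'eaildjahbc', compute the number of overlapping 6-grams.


String 'eaildjahbc' has length L = 10.
Number of overlapping n-grams = L - n + 1
Substituting: 10 - 6 + 1 = 5

5


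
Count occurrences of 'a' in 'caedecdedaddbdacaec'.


Scanning 'caedecdedaddbdacaec' for 'a':
  Position 1: 'a' -> MATCH (count: 1)
  Position 9: 'a' -> MATCH (count: 2)
  Position 14: 'a' -> MATCH (count: 3)
  Position 16: 'a' -> MATCH (count: 4)
Total occurrences of 'a': 4

4


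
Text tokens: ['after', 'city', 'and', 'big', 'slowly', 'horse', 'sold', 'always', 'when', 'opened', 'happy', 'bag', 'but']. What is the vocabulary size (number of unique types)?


Listing all tokens and tracking unique types:
  Token 1: 'after' -> NEW (unique so far: 1)
  Token 2: 'city' -> NEW (unique so far: 2)
  Token 3: 'and' -> NEW (unique so far: 3)
  Token 4: 'big' -> NEW (unique so far: 4)
  Token 5: 'slowly' -> NEW (unique so far: 5)
  Token 6: 'horse' -> NEW (unique so far: 6)
  Token 7: 'sold' -> NEW (unique so far: 7)
  Token 8: 'always' -> NEW (unique so far: 8)
  Token 9: 'when' -> NEW (unique so far: 9)
  Token 10: 'opened' -> NEW (unique so far: 10)
  Token 11: 'happy' -> NEW (unique so far: 11)
  Token 12: 'bag' -> NEW (unique so far: 12)
  Token 13: 'but' -> NEW (unique so far: 13)
Unique types: ('after', 'always', 'and', 'bag', 'big', 'but', 'city', 'happy', 'horse', 'opened', 'slowly', 'sold', 'when')
Vocabulary size: 13

13


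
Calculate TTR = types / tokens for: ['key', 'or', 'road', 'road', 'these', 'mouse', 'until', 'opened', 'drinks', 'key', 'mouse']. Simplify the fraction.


Tokens: 11
Unique types: ('drinks', 'key', 'mouse', 'opened', 'or', 'road', 'these', 'until') = 8
TTR = 8/11
Already in lowest terms.

8/11
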